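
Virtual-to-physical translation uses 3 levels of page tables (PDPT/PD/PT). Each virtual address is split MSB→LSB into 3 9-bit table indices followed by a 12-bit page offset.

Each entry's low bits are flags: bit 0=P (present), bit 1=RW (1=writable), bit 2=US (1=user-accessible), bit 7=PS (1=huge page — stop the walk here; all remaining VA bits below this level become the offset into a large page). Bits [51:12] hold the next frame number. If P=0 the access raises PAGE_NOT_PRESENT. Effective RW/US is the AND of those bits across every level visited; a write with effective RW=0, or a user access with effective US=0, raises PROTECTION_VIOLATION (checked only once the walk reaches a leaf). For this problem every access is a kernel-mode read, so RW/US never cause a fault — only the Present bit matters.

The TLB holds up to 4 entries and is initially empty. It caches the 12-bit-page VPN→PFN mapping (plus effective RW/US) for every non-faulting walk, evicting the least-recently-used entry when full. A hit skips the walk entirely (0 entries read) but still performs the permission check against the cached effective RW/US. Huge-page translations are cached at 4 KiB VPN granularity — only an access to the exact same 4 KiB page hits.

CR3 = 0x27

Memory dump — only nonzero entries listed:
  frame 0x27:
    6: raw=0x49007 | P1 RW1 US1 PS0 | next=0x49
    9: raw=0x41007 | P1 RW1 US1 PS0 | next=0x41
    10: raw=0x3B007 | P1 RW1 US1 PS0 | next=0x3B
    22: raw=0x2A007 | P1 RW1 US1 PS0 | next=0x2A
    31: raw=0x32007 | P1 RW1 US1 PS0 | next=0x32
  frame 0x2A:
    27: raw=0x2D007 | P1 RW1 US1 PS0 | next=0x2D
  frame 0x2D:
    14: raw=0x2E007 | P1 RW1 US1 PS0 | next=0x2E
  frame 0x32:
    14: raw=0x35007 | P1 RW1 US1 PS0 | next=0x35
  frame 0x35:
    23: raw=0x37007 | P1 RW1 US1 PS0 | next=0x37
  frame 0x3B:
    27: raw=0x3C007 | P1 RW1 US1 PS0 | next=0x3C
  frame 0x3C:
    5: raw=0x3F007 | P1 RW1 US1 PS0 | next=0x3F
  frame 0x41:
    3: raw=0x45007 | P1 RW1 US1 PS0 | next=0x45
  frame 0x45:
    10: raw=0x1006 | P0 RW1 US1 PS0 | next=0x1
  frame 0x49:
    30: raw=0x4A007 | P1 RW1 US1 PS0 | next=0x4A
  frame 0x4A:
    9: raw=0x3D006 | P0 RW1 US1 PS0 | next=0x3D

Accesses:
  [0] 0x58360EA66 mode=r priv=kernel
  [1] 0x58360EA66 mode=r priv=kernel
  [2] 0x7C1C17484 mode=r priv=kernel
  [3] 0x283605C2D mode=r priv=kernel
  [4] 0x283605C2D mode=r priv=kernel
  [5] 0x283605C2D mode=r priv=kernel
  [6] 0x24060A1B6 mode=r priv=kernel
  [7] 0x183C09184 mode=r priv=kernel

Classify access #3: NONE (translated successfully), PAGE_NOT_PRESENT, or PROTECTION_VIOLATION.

Trace:
#0 VA=0x58360EA66 (r,kernel):
  lvl0: tbl 0x27, slot 22 ⇒ 0x2A007 (P1/RW1/US1/PS0)
  lvl1: tbl 0x2A, slot 27 ⇒ 0x2D007 (P1/RW1/US1/PS0)
  lvl2: tbl 0x2D, slot 14 ⇒ 0x2E007 (P1/RW1/US1/PS0)
  → PA=0x2EA66  (3 entries read)
#1 VA=0x58360EA66 (r,kernel):
  TLB hit vpn=0x58360E → PA=0x2EA66
#2 VA=0x7C1C17484 (r,kernel):
  lvl0: tbl 0x27, slot 31 ⇒ 0x32007 (P1/RW1/US1/PS0)
  lvl1: tbl 0x32, slot 14 ⇒ 0x35007 (P1/RW1/US1/PS0)
  lvl2: tbl 0x35, slot 23 ⇒ 0x37007 (P1/RW1/US1/PS0)
  → PA=0x37484  (3 entries read)
#3 VA=0x283605C2D (r,kernel):
  lvl0: tbl 0x27, slot 10 ⇒ 0x3B007 (P1/RW1/US1/PS0)
  lvl1: tbl 0x3B, slot 27 ⇒ 0x3C007 (P1/RW1/US1/PS0)
  lvl2: tbl 0x3C, slot 5 ⇒ 0x3F007 (P1/RW1/US1/PS0)
  → PA=0x3FC2D  (3 entries read)
#4 VA=0x283605C2D (r,kernel):
  TLB hit vpn=0x283605 → PA=0x3FC2D
#5 VA=0x283605C2D (r,kernel):
  TLB hit vpn=0x283605 → PA=0x3FC2D
#6 VA=0x24060A1B6 (r,kernel):
  lvl0: tbl 0x27, slot 9 ⇒ 0x41007 (P1/RW1/US1/PS0)
  lvl1: tbl 0x41, slot 3 ⇒ 0x45007 (P1/RW1/US1/PS0)
  lvl2: tbl 0x45, slot 10 ⇒ 0x1006 (P0/RW1/US1/PS0)
  → PAGE_NOT_PRESENT  (3 entries read)
#7 VA=0x183C09184 (r,kernel):
  lvl0: tbl 0x27, slot 6 ⇒ 0x49007 (P1/RW1/US1/PS0)
  lvl1: tbl 0x49, slot 30 ⇒ 0x4A007 (P1/RW1/US1/PS0)
  lvl2: tbl 0x4A, slot 9 ⇒ 0x3D006 (P0/RW1/US1/PS0)
  → PAGE_NOT_PRESENT  (3 entries read)

Access #3 fault: NONE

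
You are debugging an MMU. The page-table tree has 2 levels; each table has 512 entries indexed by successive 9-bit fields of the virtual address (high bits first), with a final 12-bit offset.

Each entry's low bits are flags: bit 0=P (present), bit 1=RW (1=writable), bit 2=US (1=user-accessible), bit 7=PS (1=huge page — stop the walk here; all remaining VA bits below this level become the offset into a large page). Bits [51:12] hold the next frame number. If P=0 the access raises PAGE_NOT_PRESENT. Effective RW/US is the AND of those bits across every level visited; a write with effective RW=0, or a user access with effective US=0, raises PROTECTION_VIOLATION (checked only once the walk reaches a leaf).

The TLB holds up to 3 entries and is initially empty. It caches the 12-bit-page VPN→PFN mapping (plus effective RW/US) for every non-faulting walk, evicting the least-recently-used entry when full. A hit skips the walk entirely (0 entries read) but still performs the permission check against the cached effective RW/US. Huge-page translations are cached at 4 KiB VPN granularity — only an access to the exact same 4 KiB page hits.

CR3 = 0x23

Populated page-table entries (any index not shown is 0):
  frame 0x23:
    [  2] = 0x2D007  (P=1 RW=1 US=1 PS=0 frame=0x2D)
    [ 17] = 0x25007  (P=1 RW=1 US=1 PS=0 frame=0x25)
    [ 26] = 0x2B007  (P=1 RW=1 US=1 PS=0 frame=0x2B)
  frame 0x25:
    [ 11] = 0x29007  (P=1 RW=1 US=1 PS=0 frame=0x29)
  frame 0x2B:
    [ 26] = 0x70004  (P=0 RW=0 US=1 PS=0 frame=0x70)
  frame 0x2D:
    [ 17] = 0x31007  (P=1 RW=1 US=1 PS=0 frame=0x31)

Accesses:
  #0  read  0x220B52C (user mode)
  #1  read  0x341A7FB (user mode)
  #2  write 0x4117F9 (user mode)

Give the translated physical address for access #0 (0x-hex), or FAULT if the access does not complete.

Per-access translation:
#0 VA=0x220B52C (r,user):
  L0 @0x23[17] → 0x25007  P=1,RW=1,US=1,PS=0
  L1 @0x25[11] → 0x29007  P=1,RW=1,US=1,PS=0
  ✓ 0x2952C  — 2 lookups
#1 VA=0x341A7FB (r,user):
  L0 @0x23[26] → 0x2B007  P=1,RW=1,US=1,PS=0
  L1 @0x2B[26] → 0x70004  P=0,RW=0,US=1,PS=0
  → PAGE_NOT_PRESENT  (2 entries read)
#2 VA=0x4117F9 (w,user):
  L0 @0x23[2] → 0x2D007  P=1,RW=1,US=1,PS=0
  L1 @0x2D[17] → 0x31007  P=1,RW=1,US=1,PS=0
  ✓ 0x317F9  — 2 lookups

Access #0 PA: 0x2952C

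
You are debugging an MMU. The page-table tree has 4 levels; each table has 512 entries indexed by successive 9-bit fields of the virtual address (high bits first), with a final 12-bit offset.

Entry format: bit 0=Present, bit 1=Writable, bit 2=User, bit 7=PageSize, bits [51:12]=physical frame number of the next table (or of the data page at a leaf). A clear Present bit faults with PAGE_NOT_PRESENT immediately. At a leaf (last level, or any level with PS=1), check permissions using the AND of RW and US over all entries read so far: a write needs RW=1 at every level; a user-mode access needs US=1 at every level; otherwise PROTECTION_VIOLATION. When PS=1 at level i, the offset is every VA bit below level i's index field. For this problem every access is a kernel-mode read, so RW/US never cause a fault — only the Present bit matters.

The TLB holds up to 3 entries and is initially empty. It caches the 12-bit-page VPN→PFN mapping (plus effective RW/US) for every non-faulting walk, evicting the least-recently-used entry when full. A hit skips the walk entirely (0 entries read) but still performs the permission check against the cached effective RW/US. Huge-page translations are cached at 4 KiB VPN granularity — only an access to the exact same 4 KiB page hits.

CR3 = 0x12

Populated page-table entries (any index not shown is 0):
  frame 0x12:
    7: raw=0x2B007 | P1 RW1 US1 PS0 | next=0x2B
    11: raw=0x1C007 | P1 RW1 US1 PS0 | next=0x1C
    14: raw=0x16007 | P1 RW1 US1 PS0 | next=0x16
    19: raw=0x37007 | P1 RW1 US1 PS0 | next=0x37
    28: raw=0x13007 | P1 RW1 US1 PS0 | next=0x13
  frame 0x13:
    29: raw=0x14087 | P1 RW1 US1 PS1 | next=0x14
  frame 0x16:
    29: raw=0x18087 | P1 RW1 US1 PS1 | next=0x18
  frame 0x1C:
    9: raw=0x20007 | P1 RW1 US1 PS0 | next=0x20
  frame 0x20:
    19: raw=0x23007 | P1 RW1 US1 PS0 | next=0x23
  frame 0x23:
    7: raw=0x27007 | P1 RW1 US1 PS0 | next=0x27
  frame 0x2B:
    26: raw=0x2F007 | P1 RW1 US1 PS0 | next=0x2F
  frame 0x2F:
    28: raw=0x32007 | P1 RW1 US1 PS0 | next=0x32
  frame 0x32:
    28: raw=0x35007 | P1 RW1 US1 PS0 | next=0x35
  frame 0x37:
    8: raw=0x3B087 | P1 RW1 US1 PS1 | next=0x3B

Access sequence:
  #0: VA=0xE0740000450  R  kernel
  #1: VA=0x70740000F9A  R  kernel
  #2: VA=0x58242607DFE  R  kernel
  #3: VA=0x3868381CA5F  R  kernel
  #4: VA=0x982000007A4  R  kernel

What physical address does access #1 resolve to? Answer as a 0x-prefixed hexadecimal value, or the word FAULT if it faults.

Walk each access:
#0 VA=0xE0740000450 (r,kernel):
  [0] read 0x12 idx=28: raw=0x13007 flags P=1 W=1 U=1 S=0
  [1] read 0x13 idx=29: raw=0x14087 flags P=1 W=1 U=1 S=1
  ⇒ phys 0x14450 (huge @L1)  [2 reads]
#1 VA=0x70740000F9A (r,kernel):
  [0] read 0x12 idx=14: raw=0x16007 flags P=1 W=1 U=1 S=0
  [1] read 0x16 idx=29: raw=0x18087 flags P=1 W=1 U=1 S=1
  ⇒ phys 0x18F9A (huge @L1)  [2 reads]
#2 VA=0x58242607DFE (r,kernel):
  [0] read 0x12 idx=11: raw=0x1C007 flags P=1 W=1 U=1 S=0
  [1] read 0x1C idx=9: raw=0x20007 flags P=1 W=1 U=1 S=0
  [2] read 0x20 idx=19: raw=0x23007 flags P=1 W=1 U=1 S=0
  [3] read 0x23 idx=7: raw=0x27007 flags P=1 W=1 U=1 S=0
  ⇒ phys 0x27DFE  [4 reads]
#3 VA=0x3868381CA5F (r,kernel):
  [0] read 0x12 idx=7: raw=0x2B007 flags P=1 W=1 U=1 S=0
  [1] read 0x2B idx=26: raw=0x2F007 flags P=1 W=1 U=1 S=0
  [2] read 0x2F idx=28: raw=0x32007 flags P=1 W=1 U=1 S=0
  [3] read 0x32 idx=28: raw=0x35007 flags P=1 W=1 U=1 S=0
  ⇒ phys 0x35A5F  [4 reads]
#4 VA=0x982000007A4 (r,kernel):
  [0] read 0x12 idx=19: raw=0x37007 flags P=1 W=1 U=1 S=0
  [1] read 0x37 idx=8: raw=0x3B087 flags P=1 W=1 U=1 S=1
  ⇒ phys 0x3B7A4 (huge @L1)  [2 reads]

Access #1 PA: 0x18F9A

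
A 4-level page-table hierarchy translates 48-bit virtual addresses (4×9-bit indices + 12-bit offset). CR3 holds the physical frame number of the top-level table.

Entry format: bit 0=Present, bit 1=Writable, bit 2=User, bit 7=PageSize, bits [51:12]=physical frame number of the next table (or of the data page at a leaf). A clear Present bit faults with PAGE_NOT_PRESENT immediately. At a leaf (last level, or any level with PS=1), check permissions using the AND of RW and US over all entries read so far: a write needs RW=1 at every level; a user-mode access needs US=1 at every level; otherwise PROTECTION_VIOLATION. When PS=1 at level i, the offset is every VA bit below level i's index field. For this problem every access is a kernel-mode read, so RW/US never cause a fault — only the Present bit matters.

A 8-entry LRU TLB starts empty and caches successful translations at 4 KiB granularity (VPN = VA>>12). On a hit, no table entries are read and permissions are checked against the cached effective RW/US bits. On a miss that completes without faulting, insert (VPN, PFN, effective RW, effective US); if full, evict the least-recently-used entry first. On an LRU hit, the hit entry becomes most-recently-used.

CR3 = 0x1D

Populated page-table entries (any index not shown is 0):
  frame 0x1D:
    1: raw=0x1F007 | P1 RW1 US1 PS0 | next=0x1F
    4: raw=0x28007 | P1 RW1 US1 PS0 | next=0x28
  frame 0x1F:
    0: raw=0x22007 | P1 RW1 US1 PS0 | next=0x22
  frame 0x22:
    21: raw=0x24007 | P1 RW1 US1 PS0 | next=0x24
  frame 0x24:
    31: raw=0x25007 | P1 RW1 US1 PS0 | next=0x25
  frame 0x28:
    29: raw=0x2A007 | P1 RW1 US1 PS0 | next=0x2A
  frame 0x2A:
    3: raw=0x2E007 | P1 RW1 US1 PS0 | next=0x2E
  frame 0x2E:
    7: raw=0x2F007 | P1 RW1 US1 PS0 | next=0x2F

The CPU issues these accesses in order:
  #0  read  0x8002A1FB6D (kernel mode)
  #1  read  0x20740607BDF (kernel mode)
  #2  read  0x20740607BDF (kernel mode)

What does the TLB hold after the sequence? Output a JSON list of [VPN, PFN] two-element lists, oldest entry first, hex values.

Per-access translation:
#0 VA=0x8002A1FB6D (r,kernel):
  [0] read 0x1D idx=1: raw=0x1F007 flags P=1 W=1 U=1 S=0
  [1] read 0x1F idx=0: raw=0x22007 flags P=1 W=1 U=1 S=0
  [2] read 0x22 idx=21: raw=0x24007 flags P=1 W=1 U=1 S=0
  [3] read 0x24 idx=31: raw=0x25007 flags P=1 W=1 U=1 S=0
  ✓ 0x25B6D  — 4 lookups
#1 VA=0x20740607BDF (r,kernel):
  [0] read 0x1D idx=4: raw=0x28007 flags P=1 W=1 U=1 S=0
  [1] read 0x28 idx=29: raw=0x2A007 flags P=1 W=1 U=1 S=0
  [2] read 0x2A idx=3: raw=0x2E007 flags P=1 W=1 U=1 S=0
  [3] read 0x2E idx=7: raw=0x2F007 flags P=1 W=1 U=1 S=0
  ✓ 0x2FBDF  — 4 lookups
#2 VA=0x20740607BDF (r,kernel):
  TLB hit vpn=0x20740607 → PA=0x2FBDF

TLB: [["0x8002A1F", "0x25"], ["0x20740607", "0x2F"]]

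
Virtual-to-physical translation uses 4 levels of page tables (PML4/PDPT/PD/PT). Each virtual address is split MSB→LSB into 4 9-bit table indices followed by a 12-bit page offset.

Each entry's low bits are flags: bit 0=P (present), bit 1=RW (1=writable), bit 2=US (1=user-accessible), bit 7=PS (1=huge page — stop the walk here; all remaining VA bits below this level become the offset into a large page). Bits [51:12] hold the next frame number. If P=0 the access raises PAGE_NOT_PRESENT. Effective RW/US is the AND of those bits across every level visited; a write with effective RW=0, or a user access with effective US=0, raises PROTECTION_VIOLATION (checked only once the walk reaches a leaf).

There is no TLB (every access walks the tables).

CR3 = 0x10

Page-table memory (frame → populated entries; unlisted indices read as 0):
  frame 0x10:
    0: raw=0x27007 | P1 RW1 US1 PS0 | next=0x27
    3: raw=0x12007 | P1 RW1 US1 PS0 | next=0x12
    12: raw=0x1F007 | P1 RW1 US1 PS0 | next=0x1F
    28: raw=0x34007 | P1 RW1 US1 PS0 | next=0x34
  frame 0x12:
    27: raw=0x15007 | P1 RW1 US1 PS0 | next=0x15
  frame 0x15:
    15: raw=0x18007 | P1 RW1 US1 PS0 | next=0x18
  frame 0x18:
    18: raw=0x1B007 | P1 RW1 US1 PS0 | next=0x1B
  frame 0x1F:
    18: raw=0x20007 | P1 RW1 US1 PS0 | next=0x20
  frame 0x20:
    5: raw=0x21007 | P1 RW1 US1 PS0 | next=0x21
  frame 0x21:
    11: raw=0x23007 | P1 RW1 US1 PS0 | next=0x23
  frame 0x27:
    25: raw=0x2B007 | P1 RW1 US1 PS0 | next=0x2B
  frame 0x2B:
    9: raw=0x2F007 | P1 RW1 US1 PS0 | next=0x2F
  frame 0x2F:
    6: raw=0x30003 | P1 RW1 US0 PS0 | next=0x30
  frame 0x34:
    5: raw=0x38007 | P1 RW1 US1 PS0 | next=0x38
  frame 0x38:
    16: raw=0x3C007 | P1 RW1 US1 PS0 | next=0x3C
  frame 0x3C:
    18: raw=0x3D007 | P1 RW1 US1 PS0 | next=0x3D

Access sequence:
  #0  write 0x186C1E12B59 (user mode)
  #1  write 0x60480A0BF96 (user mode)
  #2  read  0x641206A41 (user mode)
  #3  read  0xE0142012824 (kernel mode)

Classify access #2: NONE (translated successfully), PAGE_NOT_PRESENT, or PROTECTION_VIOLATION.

Per-access translation:
#0 VA=0x186C1E12B59 (w,user):
  L0: frame=0x10 idx=3 entry=0x12007 [P=1 RW=1 US=1 PS=0]
  L1: frame=0x12 idx=27 entry=0x15007 [P=1 RW=1 US=1 PS=0]
  L2: frame=0x15 idx=15 entry=0x18007 [P=1 RW=1 US=1 PS=0]
  L3: frame=0x18 idx=18 entry=0x1B007 [P=1 RW=1 US=1 PS=0]
  ⇒ phys 0x1BB59  [4 reads]
#1 VA=0x60480A0BF96 (w,user):
  L0: frame=0x10 idx=12 entry=0x1F007 [P=1 RW=1 US=1 PS=0]
  L1: frame=0x1F idx=18 entry=0x20007 [P=1 RW=1 US=1 PS=0]
  L2: frame=0x20 idx=5 entry=0x21007 [P=1 RW=1 US=1 PS=0]
  L3: frame=0x21 idx=11 entry=0x23007 [P=1 RW=1 US=1 PS=0]
  ⇒ phys 0x23F96  [4 reads]
#2 VA=0x641206A41 (r,user):
  L0: frame=0x10 idx=0 entry=0x27007 [P=1 RW=1 US=1 PS=0]
  L1: frame=0x27 idx=25 entry=0x2B007 [P=1 RW=1 US=1 PS=0]
  L2: frame=0x2B idx=9 entry=0x2F007 [P=1 RW=1 US=1 PS=0]
  L3: frame=0x2F idx=6 entry=0x30003 [P=1 RW=1 US=0 PS=0]
  ⇒ fault: PROTECTION_VIOLATION  — 4 lookups
#3 VA=0xE0142012824 (r,kernel):
  L0: frame=0x10 idx=28 entry=0x34007 [P=1 RW=1 US=1 PS=0]
  L1: frame=0x34 idx=5 entry=0x38007 [P=1 RW=1 US=1 PS=0]
  L2: frame=0x38 idx=16 entry=0x3C007 [P=1 RW=1 US=1 PS=0]
  L3: frame=0x3C idx=18 entry=0x3D007 [P=1 RW=1 US=1 PS=0]
  ⇒ phys 0x3D824  [4 reads]

Access #2 fault: PROTECTION_VIOLATION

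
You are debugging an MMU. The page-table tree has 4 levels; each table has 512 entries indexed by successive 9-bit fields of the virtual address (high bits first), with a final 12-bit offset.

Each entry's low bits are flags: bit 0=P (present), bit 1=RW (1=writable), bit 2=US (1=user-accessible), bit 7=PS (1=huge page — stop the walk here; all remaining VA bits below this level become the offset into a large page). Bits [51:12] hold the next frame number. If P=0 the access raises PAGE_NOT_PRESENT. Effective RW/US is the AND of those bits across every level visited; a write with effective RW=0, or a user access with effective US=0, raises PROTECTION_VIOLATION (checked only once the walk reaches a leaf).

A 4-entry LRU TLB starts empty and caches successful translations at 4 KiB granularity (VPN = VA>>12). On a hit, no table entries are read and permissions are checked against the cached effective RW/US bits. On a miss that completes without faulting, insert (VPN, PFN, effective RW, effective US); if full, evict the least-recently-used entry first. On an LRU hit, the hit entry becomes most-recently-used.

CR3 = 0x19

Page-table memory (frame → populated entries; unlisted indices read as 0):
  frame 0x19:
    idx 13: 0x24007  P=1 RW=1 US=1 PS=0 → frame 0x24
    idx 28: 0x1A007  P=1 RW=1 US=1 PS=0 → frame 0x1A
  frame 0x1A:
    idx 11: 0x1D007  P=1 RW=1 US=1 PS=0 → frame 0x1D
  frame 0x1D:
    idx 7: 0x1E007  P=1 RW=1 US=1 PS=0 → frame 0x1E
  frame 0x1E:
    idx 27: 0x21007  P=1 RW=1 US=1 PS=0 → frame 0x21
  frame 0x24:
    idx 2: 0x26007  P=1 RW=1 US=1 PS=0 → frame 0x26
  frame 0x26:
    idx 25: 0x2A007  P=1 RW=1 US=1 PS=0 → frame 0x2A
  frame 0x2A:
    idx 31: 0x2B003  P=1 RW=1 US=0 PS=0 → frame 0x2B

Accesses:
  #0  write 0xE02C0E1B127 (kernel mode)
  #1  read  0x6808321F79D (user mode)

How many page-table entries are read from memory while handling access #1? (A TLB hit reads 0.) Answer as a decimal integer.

Trace:
#0 VA=0xE02C0E1B127 (w,kernel):
  L0 @0x19[28] → 0x1A007  P=1,RW=1,US=1,PS=0
  L1 @0x1A[11] → 0x1D007  P=1,RW=1,US=1,PS=0
  L2 @0x1D[7] → 0x1E007  P=1,RW=1,US=1,PS=0
  L3 @0x1E[27] → 0x21007  P=1,RW=1,US=1,PS=0
  → PA=0x21127  (4 entries read)
#1 VA=0x6808321F79D (r,user):
  L0 @0x19[13] → 0x24007  P=1,RW=1,US=1,PS=0
  L1 @0x24[2] → 0x26007  P=1,RW=1,US=1,PS=0
  L2 @0x26[25] → 0x2A007  P=1,RW=1,US=1,PS=0
  L3 @0x2A[31] → 0x2B003  P=1,RW=1,US=0,PS=0
  ⇒ fault: PROTECTION_VIOLATION  — 4 lookups

Entries read for #1: 4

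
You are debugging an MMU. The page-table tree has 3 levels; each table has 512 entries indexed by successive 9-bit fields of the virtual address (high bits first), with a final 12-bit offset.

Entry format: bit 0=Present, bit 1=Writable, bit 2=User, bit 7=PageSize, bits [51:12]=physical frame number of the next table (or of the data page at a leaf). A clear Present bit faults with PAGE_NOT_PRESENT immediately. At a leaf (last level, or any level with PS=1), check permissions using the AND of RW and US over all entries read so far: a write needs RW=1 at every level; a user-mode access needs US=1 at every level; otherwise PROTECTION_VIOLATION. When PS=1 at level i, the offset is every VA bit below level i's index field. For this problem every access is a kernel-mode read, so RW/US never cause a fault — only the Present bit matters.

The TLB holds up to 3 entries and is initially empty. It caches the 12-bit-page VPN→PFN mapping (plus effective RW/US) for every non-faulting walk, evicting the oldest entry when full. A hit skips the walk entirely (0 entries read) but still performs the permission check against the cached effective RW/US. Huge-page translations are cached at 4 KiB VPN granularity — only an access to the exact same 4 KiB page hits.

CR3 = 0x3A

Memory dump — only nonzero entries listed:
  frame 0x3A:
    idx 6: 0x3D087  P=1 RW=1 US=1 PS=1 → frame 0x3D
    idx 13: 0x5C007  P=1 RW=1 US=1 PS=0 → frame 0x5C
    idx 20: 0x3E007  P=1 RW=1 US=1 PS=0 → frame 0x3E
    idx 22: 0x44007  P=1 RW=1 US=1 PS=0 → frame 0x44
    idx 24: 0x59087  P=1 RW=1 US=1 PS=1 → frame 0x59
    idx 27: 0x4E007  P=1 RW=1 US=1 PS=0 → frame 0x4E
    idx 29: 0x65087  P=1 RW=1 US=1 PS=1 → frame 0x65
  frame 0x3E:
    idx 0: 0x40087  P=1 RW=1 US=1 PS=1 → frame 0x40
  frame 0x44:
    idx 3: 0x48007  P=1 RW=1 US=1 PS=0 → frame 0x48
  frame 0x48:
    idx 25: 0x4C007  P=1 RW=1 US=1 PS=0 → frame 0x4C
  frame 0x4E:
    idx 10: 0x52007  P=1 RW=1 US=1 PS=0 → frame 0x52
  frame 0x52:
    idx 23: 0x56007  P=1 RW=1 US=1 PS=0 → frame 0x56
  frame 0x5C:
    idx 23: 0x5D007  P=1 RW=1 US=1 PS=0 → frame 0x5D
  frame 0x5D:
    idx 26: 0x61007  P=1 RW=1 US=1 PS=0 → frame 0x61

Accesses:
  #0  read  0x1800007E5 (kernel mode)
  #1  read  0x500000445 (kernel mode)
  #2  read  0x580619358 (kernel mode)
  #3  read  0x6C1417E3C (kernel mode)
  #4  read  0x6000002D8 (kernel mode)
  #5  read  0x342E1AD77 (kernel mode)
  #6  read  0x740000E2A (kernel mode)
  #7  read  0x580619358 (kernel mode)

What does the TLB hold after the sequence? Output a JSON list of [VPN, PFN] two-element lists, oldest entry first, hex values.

Trace:
#0 VA=0x1800007E5 (r,kernel):
  L0 @0x3A[6] → 0x3D087  P=1,RW=1,US=1,PS=1
  ✓ 0x3D7E5 (huge @L0)  — 1 lookups
#1 VA=0x500000445 (r,kernel):
  L0 @0x3A[20] → 0x3E007  P=1,RW=1,US=1,PS=0
  L1 @0x3E[0] → 0x40087  P=1,RW=1,US=1,PS=1
  ✓ 0x40445 (huge @L1)  — 2 lookups
#2 VA=0x580619358 (r,kernel):
  L0 @0x3A[22] → 0x44007  P=1,RW=1,US=1,PS=0
  L1 @0x44[3] → 0x48007  P=1,RW=1,US=1,PS=0
  L2 @0x48[25] → 0x4C007  P=1,RW=1,US=1,PS=0
  ✓ 0x4C358  — 3 lookups
#3 VA=0x6C1417E3C (r,kernel):
  L0 @0x3A[27] → 0x4E007  P=1,RW=1,US=1,PS=0
  L1 @0x4E[10] → 0x52007  P=1,RW=1,US=1,PS=0
  L2 @0x52[23] → 0x56007  P=1,RW=1,US=1,PS=0
  ✓ 0x56E3C  — 3 lookups
#4 VA=0x6000002D8 (r,kernel):
  L0 @0x3A[24] → 0x59087  P=1,RW=1,US=1,PS=1
  ✓ 0x592D8 (huge @L0)  — 1 lookups
#5 VA=0x342E1AD77 (r,kernel):
  L0 @0x3A[13] → 0x5C007  P=1,RW=1,US=1,PS=0
  L1 @0x5C[23] → 0x5D007  P=1,RW=1,US=1,PS=0
  L2 @0x5D[26] → 0x61007  P=1,RW=1,US=1,PS=0
  ✓ 0x61D77  — 3 lookups
#6 VA=0x740000E2A (r,kernel):
  L0 @0x3A[29] → 0x65087  P=1,RW=1,US=1,PS=1
  ✓ 0x65E2A (huge @L0)  — 1 lookups
#7 VA=0x580619358 (r,kernel):
  L0 @0x3A[22] → 0x44007  P=1,RW=1,US=1,PS=0
  L1 @0x44[3] → 0x48007  P=1,RW=1,US=1,PS=0
  L2 @0x48[25] → 0x4C007  P=1,RW=1,US=1,PS=0
  ✓ 0x4C358  — 3 lookups

TLB: [["0x342E1A", "0x61"], ["0x740000", "0x65"], ["0x580619", "0x4C"]]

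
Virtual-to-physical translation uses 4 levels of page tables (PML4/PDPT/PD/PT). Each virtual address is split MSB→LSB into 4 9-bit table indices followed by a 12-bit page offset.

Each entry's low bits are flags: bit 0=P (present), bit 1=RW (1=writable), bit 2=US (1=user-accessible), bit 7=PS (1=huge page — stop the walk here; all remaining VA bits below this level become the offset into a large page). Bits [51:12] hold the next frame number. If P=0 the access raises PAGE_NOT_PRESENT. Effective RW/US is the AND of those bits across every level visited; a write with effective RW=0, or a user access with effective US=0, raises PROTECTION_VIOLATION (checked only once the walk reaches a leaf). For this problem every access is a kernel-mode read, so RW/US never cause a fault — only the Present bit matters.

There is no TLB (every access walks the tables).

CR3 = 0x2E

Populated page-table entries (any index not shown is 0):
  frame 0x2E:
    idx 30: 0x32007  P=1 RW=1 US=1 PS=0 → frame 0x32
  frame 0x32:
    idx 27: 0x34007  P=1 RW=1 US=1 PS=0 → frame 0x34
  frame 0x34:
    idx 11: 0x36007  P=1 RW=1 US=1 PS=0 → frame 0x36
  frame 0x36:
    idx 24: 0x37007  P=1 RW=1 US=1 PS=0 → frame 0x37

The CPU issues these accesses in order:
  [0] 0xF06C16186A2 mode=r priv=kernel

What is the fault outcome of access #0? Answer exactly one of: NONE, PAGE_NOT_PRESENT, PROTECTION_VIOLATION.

Walk each access:
#0 VA=0xF06C16186A2 (r,kernel):
  L0: frame=0x2E idx=30 entry=0x32007 [P=1 RW=1 US=1 PS=0]
  L1: frame=0x32 idx=27 entry=0x34007 [P=1 RW=1 US=1 PS=0]
  L2: frame=0x34 idx=11 entry=0x36007 [P=1 RW=1 US=1 PS=0]
  L3: frame=0x36 idx=24 entry=0x37007 [P=1 RW=1 US=1 PS=0]
  → PA=0x376A2  (4 entries read)

Access #0 fault: NONE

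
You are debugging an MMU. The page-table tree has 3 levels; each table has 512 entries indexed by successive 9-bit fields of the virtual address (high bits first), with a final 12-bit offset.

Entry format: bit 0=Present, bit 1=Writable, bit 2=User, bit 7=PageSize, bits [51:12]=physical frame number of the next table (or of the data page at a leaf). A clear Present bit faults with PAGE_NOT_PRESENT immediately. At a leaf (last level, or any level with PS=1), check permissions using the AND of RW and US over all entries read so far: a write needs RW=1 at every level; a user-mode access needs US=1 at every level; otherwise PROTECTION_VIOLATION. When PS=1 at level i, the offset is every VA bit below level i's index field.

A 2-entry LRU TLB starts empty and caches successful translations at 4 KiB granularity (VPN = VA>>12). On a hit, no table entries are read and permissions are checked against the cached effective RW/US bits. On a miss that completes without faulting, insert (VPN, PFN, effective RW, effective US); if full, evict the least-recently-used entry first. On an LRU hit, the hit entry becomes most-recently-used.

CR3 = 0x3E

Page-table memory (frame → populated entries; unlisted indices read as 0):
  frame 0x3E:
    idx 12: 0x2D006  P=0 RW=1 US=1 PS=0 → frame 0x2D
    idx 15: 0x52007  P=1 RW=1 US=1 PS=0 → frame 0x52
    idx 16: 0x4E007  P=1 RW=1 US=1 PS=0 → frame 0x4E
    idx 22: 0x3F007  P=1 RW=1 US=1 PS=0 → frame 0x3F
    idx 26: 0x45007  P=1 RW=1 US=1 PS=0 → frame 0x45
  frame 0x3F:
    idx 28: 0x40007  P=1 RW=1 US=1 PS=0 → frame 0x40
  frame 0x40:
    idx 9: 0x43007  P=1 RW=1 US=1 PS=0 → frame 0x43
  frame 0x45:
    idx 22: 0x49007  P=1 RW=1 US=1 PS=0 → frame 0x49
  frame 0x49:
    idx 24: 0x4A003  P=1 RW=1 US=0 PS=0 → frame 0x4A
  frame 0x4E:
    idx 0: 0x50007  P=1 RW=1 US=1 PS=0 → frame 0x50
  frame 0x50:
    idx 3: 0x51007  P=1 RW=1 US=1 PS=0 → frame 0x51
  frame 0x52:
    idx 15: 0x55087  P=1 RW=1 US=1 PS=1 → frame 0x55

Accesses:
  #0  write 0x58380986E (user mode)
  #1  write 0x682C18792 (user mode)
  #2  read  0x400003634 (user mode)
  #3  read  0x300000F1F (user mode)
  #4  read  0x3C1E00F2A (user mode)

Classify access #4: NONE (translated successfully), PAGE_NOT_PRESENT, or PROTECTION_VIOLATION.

Walk each access:
#0 VA=0x58380986E (w,user):
  L0 @0x3E[22] → 0x3F007  P=1,RW=1,US=1,PS=0
  L1 @0x3F[28] → 0x40007  P=1,RW=1,US=1,PS=0
  L2 @0x40[9] → 0x43007  P=1,RW=1,US=1,PS=0
  → PA=0x4386E  (3 entries read)
#1 VA=0x682C18792 (w,user):
  L0 @0x3E[26] → 0x45007  P=1,RW=1,US=1,PS=0
  L1 @0x45[22] → 0x49007  P=1,RW=1,US=1,PS=0
  L2 @0x49[24] → 0x4A003  P=1,RW=1,US=0,PS=0
  → PROTECTION_VIOLATION  (3 entries read)
#2 VA=0x400003634 (r,user):
  L0 @0x3E[16] → 0x4E007  P=1,RW=1,US=1,PS=0
  L1 @0x4E[0] → 0x50007  P=1,RW=1,US=1,PS=0
  L2 @0x50[3] → 0x51007  P=1,RW=1,US=1,PS=0
  → PA=0x51634  (3 entries read)
#3 VA=0x300000F1F (r,user):
  L0 @0x3E[12] → 0x2D006  P=0,RW=1,US=1,PS=0
  → PAGE_NOT_PRESENT  (1 entries read)
#4 VA=0x3C1E00F2A (r,user):
  L0 @0x3E[15] → 0x52007  P=1,RW=1,US=1,PS=0
  L1 @0x52[15] → 0x55087  P=1,RW=1,US=1,PS=1
  → PA=0x55F2A (huge @L1)  (2 entries read)

Access #4 fault: NONE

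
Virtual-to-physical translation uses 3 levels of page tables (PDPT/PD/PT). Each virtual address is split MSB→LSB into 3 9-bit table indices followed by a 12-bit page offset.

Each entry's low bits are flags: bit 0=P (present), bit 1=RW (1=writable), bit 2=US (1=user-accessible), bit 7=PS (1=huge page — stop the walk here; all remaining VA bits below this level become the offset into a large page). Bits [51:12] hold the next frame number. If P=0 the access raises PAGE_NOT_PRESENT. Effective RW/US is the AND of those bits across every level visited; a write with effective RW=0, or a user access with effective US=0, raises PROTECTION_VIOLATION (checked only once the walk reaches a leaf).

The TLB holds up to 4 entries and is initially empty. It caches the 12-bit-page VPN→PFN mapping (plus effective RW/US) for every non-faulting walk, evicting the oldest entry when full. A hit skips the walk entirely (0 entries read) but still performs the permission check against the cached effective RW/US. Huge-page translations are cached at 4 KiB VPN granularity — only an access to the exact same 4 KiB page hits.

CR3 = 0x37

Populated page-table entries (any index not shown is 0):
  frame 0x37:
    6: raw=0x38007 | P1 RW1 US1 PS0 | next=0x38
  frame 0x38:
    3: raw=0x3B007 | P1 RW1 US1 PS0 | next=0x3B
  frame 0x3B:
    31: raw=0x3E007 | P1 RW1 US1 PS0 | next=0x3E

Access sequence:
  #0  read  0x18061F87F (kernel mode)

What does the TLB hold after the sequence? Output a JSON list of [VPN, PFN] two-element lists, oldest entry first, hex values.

Per-access translation:
#0 VA=0x18061F87F (r,kernel):
  lvl0: tbl 0x37, slot 6 ⇒ 0x38007 (P1/RW1/US1/PS0)
  lvl1: tbl 0x38, slot 3 ⇒ 0x3B007 (P1/RW1/US1/PS0)
  lvl2: tbl 0x3B, slot 31 ⇒ 0x3E007 (P1/RW1/US1/PS0)
  ⇒ phys 0x3E87F  [3 reads]

TLB: [["0x18061F", "0x3E"]]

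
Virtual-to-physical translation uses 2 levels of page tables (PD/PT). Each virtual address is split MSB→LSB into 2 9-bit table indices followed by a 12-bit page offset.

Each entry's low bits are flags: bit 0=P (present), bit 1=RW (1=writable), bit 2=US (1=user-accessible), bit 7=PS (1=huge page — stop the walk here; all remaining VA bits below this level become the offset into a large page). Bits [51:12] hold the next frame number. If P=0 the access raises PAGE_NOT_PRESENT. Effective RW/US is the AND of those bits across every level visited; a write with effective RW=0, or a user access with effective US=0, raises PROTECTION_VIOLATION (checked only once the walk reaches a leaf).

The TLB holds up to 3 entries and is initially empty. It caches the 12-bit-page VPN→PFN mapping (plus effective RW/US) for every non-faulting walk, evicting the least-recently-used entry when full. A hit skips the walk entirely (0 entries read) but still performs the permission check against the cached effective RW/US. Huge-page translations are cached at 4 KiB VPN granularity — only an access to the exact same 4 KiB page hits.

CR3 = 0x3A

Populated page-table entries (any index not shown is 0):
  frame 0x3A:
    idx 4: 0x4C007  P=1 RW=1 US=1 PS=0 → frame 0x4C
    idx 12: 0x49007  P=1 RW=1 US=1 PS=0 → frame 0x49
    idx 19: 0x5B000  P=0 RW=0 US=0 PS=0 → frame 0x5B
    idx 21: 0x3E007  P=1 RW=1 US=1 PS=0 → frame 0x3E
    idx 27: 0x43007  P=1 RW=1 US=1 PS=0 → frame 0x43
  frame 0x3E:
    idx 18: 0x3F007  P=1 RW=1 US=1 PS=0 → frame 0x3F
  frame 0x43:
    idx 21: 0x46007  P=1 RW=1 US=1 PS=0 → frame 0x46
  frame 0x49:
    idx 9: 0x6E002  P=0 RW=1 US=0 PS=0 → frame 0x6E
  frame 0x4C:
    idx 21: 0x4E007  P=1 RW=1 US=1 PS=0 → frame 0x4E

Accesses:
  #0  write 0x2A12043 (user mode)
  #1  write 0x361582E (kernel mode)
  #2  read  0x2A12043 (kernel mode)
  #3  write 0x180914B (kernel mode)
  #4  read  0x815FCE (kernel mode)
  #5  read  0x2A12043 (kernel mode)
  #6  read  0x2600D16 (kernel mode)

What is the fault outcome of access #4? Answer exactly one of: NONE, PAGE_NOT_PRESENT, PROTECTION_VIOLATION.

Trace:
#0 VA=0x2A12043 (w,user):
  [0] read 0x3A idx=21: raw=0x3E007 flags P=1 W=1 U=1 S=0
  [1] read 0x3E idx=18: raw=0x3F007 flags P=1 W=1 U=1 S=0
  → PA=0x3F043  (2 entries read)
#1 VA=0x361582E (w,kernel):
  [0] read 0x3A idx=27: raw=0x43007 flags P=1 W=1 U=1 S=0
  [1] read 0x43 idx=21: raw=0x46007 flags P=1 W=1 U=1 S=0
  → PA=0x4682E  (2 entries read)
#2 VA=0x2A12043 (r,kernel):
  TLB hit vpn=0x2A12 → PA=0x3F043
#3 VA=0x180914B (w,kernel):
  [0] read 0x3A idx=12: raw=0x49007 flags P=1 W=1 U=1 S=0
  [1] read 0x49 idx=9: raw=0x6E002 flags P=0 W=1 U=0 S=0
  ✗ PAGE_NOT_PRESENT  [2 reads]
#4 VA=0x815FCE (r,kernel):
  [0] read 0x3A idx=4: raw=0x4C007 flags P=1 W=1 U=1 S=0
  [1] read 0x4C idx=21: raw=0x4E007 flags P=1 W=1 U=1 S=0
  → PA=0x4EFCE  (2 entries read)
#5 VA=0x2A12043 (r,kernel):
  TLB hit vpn=0x2A12 → PA=0x3F043
#6 VA=0x2600D16 (r,kernel):
  [0] read 0x3A idx=19: raw=0x5B000 flags P=0 W=0 U=0 S=0
  ✗ PAGE_NOT_PRESENT  [1 reads]

Access #4 fault: NONE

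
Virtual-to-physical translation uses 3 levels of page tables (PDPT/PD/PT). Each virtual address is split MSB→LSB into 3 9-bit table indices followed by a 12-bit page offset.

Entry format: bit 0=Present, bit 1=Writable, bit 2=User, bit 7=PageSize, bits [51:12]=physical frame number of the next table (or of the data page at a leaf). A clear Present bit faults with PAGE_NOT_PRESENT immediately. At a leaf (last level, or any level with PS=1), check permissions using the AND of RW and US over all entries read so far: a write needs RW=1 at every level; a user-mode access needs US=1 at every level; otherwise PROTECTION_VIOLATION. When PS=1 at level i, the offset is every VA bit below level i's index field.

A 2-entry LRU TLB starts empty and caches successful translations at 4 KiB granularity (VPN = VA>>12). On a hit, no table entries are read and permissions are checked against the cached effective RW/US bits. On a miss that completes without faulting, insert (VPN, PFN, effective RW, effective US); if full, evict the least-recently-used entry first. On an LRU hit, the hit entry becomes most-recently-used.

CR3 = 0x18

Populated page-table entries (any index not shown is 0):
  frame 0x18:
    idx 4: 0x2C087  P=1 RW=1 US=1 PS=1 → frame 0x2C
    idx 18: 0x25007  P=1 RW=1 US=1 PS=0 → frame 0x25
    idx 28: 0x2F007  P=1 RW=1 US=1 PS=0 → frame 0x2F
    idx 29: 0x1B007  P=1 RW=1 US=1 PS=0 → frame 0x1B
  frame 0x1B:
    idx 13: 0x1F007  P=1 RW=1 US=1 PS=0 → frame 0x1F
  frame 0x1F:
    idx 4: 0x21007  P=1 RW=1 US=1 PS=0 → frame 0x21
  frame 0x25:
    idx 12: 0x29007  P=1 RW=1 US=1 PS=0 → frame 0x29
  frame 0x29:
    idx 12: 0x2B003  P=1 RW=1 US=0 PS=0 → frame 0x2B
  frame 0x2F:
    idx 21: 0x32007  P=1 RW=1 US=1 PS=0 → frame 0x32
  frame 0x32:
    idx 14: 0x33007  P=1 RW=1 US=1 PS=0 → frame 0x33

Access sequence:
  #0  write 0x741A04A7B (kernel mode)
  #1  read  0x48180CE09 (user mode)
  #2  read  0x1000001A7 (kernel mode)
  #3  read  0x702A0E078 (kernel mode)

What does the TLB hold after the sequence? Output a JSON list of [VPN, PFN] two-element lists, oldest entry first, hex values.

Walk each access:
#0 VA=0x741A04A7B (w,kernel):
  lvl0: tbl 0x18, slot 29 ⇒ 0x1B007 (P1/RW1/US1/PS0)
  lvl1: tbl 0x1B, slot 13 ⇒ 0x1F007 (P1/RW1/US1/PS0)
  lvl2: tbl 0x1F, slot 4 ⇒ 0x21007 (P1/RW1/US1/PS0)
  ⇒ phys 0x21A7B  [3 reads]
#1 VA=0x48180CE09 (r,user):
  lvl0: tbl 0x18, slot 18 ⇒ 0x25007 (P1/RW1/US1/PS0)
  lvl1: tbl 0x25, slot 12 ⇒ 0x29007 (P1/RW1/US1/PS0)
  lvl2: tbl 0x29, slot 12 ⇒ 0x2B003 (P1/RW1/US0/PS0)
  → PROTECTION_VIOLATION  (3 entries read)
#2 VA=0x1000001A7 (r,kernel):
  lvl0: tbl 0x18, slot 4 ⇒ 0x2C087 (P1/RW1/US1/PS1)
  ⇒ phys 0x2C1A7 (huge @L0)  [1 reads]
#3 VA=0x702A0E078 (r,kernel):
  lvl0: tbl 0x18, slot 28 ⇒ 0x2F007 (P1/RW1/US1/PS0)
  lvl1: tbl 0x2F, slot 21 ⇒ 0x32007 (P1/RW1/US1/PS0)
  lvl2: tbl 0x32, slot 14 ⇒ 0x33007 (P1/RW1/US1/PS0)
  ⇒ phys 0x33078  [3 reads]

TLB: [["0x100000", "0x2C"], ["0x702A0E", "0x33"]]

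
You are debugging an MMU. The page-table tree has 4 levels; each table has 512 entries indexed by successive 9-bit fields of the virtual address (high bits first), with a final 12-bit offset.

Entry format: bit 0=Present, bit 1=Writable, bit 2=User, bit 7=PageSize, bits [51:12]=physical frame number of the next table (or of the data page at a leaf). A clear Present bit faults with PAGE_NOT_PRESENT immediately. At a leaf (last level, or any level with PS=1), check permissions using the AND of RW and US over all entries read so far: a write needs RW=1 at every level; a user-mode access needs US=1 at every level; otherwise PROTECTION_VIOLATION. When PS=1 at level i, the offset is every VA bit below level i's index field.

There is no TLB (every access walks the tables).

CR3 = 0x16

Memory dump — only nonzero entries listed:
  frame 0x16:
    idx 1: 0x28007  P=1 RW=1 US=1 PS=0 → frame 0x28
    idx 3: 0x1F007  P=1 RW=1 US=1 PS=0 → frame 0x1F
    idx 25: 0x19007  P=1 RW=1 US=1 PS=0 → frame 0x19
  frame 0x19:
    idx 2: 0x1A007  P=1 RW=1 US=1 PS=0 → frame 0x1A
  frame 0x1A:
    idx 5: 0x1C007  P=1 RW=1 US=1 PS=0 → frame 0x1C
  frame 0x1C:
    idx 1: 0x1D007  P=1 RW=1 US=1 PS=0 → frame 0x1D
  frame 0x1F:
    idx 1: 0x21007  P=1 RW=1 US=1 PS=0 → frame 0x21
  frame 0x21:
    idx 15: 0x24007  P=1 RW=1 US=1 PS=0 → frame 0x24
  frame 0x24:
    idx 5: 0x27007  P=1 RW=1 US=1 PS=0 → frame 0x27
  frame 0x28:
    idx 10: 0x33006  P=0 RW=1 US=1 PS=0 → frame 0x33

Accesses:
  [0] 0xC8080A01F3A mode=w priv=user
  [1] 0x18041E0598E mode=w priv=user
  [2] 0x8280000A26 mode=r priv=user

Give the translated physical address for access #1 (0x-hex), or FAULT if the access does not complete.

Per-access translation:
#0 VA=0xC8080A01F3A (w,user):
  L0 @0x16[25] → 0x19007  P=1,RW=1,US=1,PS=0
  L1 @0x19[2] → 0x1A007  P=1,RW=1,US=1,PS=0
  L2 @0x1A[5] → 0x1C007  P=1,RW=1,US=1,PS=0
  L3 @0x1C[1] → 0x1D007  P=1,RW=1,US=1,PS=0
  → PA=0x1DF3A  (4 entries read)
#1 VA=0x18041E0598E (w,user):
  L0 @0x16[3] → 0x1F007  P=1,RW=1,US=1,PS=0
  L1 @0x1F[1] → 0x21007  P=1,RW=1,US=1,PS=0
  L2 @0x21[15] → 0x24007  P=1,RW=1,US=1,PS=0
  L3 @0x24[5] → 0x27007  P=1,RW=1,US=1,PS=0
  → PA=0x2798E  (4 entries read)
#2 VA=0x8280000A26 (r,user):
  L0 @0x16[1] → 0x28007  P=1,RW=1,US=1,PS=0
  L1 @0x28[10] → 0x33006  P=0,RW=1,US=1,PS=0
  ✗ PAGE_NOT_PRESENT  [2 reads]

Access #1 PA: 0x2798E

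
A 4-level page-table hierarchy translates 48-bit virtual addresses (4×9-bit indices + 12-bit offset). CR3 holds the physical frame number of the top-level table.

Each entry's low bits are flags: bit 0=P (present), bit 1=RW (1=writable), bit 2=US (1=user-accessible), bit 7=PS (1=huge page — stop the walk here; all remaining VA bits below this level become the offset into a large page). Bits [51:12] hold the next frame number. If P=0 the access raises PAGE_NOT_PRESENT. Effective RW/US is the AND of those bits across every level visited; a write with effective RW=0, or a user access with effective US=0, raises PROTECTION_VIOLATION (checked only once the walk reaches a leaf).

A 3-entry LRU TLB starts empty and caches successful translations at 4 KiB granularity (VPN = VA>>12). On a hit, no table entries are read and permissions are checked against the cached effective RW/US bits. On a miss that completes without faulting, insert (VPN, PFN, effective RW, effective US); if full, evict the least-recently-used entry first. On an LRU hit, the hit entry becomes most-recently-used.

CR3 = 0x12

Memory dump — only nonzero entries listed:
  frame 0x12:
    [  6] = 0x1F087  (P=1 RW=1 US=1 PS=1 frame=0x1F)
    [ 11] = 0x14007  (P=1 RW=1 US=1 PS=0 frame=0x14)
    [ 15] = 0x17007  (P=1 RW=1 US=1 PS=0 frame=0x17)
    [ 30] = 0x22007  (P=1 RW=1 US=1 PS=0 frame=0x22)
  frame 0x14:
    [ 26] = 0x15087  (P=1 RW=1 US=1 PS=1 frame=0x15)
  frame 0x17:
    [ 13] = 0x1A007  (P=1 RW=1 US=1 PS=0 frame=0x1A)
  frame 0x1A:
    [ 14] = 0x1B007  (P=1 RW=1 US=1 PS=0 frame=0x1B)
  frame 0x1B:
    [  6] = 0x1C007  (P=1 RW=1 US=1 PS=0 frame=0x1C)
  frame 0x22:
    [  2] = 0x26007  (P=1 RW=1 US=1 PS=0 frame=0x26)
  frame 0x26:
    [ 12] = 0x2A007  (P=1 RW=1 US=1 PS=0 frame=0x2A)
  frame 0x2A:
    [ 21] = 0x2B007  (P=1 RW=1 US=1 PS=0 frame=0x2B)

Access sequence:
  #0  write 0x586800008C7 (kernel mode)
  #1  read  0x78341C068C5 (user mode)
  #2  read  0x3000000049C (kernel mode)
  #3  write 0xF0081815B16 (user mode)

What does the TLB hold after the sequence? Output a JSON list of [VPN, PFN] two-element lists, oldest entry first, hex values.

Trace:
#0 VA=0x586800008C7 (w,kernel):
  [0] read 0x12 idx=11: raw=0x14007 flags P=1 W=1 U=1 S=0
  [1] read 0x14 idx=26: raw=0x15087 flags P=1 W=1 U=1 S=1
  ✓ 0x158C7 (huge @L1)  — 2 lookups
#1 VA=0x78341C068C5 (r,user):
  [0] read 0x12 idx=15: raw=0x17007 flags P=1 W=1 U=1 S=0
  [1] read 0x17 idx=13: raw=0x1A007 flags P=1 W=1 U=1 S=0
  [2] read 0x1A idx=14: raw=0x1B007 flags P=1 W=1 U=1 S=0
  [3] read 0x1B idx=6: raw=0x1C007 flags P=1 W=1 U=1 S=0
  ✓ 0x1C8C5  — 4 lookups
#2 VA=0x3000000049C (r,kernel):
  [0] read 0x12 idx=6: raw=0x1F087 flags P=1 W=1 U=1 S=1
  ✓ 0x1F49C (huge @L0)  — 1 lookups
#3 VA=0xF0081815B16 (w,user):
  [0] read 0x12 idx=30: raw=0x22007 flags P=1 W=1 U=1 S=0
  [1] read 0x22 idx=2: raw=0x26007 flags P=1 W=1 U=1 S=0
  [2] read 0x26 idx=12: raw=0x2A007 flags P=1 W=1 U=1 S=0
  [3] read 0x2A idx=21: raw=0x2B007 flags P=1 W=1 U=1 S=0
  ✓ 0x2BB16  — 4 lookups

TLB: [["0x78341C06", "0x1C"], ["0x30000000", "0x1F"], ["0xF0081815", "0x2B"]]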